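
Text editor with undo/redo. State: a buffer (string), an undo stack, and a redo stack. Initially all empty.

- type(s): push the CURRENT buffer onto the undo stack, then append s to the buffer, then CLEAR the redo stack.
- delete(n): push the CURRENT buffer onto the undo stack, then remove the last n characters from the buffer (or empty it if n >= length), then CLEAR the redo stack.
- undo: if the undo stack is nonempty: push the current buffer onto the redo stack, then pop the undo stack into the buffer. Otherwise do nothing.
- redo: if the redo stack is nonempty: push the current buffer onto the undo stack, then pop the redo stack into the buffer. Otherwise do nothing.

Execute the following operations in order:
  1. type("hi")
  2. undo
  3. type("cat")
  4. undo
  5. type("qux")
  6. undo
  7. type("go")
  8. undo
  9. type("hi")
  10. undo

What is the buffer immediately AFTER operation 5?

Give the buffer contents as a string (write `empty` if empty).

Answer: qux

Derivation:
After op 1 (type): buf='hi' undo_depth=1 redo_depth=0
After op 2 (undo): buf='(empty)' undo_depth=0 redo_depth=1
After op 3 (type): buf='cat' undo_depth=1 redo_depth=0
After op 4 (undo): buf='(empty)' undo_depth=0 redo_depth=1
After op 5 (type): buf='qux' undo_depth=1 redo_depth=0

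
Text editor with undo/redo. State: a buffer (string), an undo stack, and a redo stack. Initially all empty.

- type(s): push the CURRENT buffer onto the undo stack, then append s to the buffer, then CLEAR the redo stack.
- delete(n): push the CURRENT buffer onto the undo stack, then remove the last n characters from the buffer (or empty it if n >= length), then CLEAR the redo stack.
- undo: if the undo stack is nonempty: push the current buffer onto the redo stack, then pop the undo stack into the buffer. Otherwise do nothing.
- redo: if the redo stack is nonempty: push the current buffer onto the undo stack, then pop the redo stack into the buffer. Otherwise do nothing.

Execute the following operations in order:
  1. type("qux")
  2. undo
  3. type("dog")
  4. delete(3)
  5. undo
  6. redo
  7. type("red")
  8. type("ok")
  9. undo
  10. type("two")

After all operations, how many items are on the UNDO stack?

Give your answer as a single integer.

After op 1 (type): buf='qux' undo_depth=1 redo_depth=0
After op 2 (undo): buf='(empty)' undo_depth=0 redo_depth=1
After op 3 (type): buf='dog' undo_depth=1 redo_depth=0
After op 4 (delete): buf='(empty)' undo_depth=2 redo_depth=0
After op 5 (undo): buf='dog' undo_depth=1 redo_depth=1
After op 6 (redo): buf='(empty)' undo_depth=2 redo_depth=0
After op 7 (type): buf='red' undo_depth=3 redo_depth=0
After op 8 (type): buf='redok' undo_depth=4 redo_depth=0
After op 9 (undo): buf='red' undo_depth=3 redo_depth=1
After op 10 (type): buf='redtwo' undo_depth=4 redo_depth=0

Answer: 4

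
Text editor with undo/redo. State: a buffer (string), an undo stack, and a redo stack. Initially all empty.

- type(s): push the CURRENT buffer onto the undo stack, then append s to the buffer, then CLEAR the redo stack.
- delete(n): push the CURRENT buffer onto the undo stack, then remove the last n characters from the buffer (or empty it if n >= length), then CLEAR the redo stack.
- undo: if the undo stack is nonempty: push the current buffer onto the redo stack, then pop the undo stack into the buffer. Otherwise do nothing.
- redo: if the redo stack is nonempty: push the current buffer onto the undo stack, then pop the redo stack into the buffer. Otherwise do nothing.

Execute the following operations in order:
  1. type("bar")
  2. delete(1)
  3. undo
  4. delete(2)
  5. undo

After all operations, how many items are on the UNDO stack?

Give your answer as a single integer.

Answer: 1

Derivation:
After op 1 (type): buf='bar' undo_depth=1 redo_depth=0
After op 2 (delete): buf='ba' undo_depth=2 redo_depth=0
After op 3 (undo): buf='bar' undo_depth=1 redo_depth=1
After op 4 (delete): buf='b' undo_depth=2 redo_depth=0
After op 5 (undo): buf='bar' undo_depth=1 redo_depth=1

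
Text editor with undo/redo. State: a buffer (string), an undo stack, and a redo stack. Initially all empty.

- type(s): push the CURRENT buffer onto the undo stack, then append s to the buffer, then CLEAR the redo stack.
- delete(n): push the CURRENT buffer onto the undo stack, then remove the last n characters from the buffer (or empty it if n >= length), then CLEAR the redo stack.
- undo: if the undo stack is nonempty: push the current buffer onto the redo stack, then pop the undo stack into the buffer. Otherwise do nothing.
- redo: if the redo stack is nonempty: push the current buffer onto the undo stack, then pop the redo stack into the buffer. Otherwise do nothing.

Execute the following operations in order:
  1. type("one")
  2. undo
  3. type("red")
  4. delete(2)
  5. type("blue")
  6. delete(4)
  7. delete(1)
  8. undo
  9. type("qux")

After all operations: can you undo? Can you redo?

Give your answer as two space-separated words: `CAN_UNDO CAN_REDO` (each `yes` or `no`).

Answer: yes no

Derivation:
After op 1 (type): buf='one' undo_depth=1 redo_depth=0
After op 2 (undo): buf='(empty)' undo_depth=0 redo_depth=1
After op 3 (type): buf='red' undo_depth=1 redo_depth=0
After op 4 (delete): buf='r' undo_depth=2 redo_depth=0
After op 5 (type): buf='rblue' undo_depth=3 redo_depth=0
After op 6 (delete): buf='r' undo_depth=4 redo_depth=0
After op 7 (delete): buf='(empty)' undo_depth=5 redo_depth=0
After op 8 (undo): buf='r' undo_depth=4 redo_depth=1
After op 9 (type): buf='rqux' undo_depth=5 redo_depth=0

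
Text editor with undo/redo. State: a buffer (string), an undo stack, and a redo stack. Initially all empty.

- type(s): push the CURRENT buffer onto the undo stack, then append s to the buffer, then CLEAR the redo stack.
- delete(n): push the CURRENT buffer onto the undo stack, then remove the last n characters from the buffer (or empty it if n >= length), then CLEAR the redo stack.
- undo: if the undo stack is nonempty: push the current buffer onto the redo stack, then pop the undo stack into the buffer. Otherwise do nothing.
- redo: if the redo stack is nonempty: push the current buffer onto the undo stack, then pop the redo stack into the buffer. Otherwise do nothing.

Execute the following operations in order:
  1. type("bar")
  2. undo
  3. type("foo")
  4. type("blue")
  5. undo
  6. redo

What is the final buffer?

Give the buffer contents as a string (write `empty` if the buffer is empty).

Answer: fooblue

Derivation:
After op 1 (type): buf='bar' undo_depth=1 redo_depth=0
After op 2 (undo): buf='(empty)' undo_depth=0 redo_depth=1
After op 3 (type): buf='foo' undo_depth=1 redo_depth=0
After op 4 (type): buf='fooblue' undo_depth=2 redo_depth=0
After op 5 (undo): buf='foo' undo_depth=1 redo_depth=1
After op 6 (redo): buf='fooblue' undo_depth=2 redo_depth=0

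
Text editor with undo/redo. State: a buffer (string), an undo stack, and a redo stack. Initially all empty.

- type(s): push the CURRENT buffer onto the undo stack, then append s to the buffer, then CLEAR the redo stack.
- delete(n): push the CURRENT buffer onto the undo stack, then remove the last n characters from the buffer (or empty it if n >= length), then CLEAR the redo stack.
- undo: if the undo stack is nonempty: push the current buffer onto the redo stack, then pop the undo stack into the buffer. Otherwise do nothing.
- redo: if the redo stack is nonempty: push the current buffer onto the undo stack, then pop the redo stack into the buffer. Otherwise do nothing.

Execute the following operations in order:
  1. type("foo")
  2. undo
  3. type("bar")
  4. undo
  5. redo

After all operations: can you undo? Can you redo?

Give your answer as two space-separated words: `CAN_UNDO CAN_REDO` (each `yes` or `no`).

Answer: yes no

Derivation:
After op 1 (type): buf='foo' undo_depth=1 redo_depth=0
After op 2 (undo): buf='(empty)' undo_depth=0 redo_depth=1
After op 3 (type): buf='bar' undo_depth=1 redo_depth=0
After op 4 (undo): buf='(empty)' undo_depth=0 redo_depth=1
After op 5 (redo): buf='bar' undo_depth=1 redo_depth=0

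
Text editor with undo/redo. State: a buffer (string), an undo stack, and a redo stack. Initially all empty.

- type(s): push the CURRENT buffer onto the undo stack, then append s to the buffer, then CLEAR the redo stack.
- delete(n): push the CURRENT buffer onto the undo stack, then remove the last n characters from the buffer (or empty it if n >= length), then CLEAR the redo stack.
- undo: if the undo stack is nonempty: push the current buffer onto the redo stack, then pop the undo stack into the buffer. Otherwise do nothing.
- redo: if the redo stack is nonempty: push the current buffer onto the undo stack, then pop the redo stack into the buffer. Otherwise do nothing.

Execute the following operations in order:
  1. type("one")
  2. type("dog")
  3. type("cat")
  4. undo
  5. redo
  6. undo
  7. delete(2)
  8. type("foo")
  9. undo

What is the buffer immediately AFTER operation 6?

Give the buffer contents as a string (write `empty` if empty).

After op 1 (type): buf='one' undo_depth=1 redo_depth=0
After op 2 (type): buf='onedog' undo_depth=2 redo_depth=0
After op 3 (type): buf='onedogcat' undo_depth=3 redo_depth=0
After op 4 (undo): buf='onedog' undo_depth=2 redo_depth=1
After op 5 (redo): buf='onedogcat' undo_depth=3 redo_depth=0
After op 6 (undo): buf='onedog' undo_depth=2 redo_depth=1

Answer: onedog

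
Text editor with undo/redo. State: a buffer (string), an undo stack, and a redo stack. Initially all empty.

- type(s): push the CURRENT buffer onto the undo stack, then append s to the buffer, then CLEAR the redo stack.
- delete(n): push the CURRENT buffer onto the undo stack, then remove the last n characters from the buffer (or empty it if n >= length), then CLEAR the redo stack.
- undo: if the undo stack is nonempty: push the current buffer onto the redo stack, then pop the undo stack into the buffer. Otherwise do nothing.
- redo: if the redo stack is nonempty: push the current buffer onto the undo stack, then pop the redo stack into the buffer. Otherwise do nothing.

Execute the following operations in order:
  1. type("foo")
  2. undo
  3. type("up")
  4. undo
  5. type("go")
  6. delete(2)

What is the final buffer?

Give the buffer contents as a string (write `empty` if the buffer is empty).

Answer: empty

Derivation:
After op 1 (type): buf='foo' undo_depth=1 redo_depth=0
After op 2 (undo): buf='(empty)' undo_depth=0 redo_depth=1
After op 3 (type): buf='up' undo_depth=1 redo_depth=0
After op 4 (undo): buf='(empty)' undo_depth=0 redo_depth=1
After op 5 (type): buf='go' undo_depth=1 redo_depth=0
After op 6 (delete): buf='(empty)' undo_depth=2 redo_depth=0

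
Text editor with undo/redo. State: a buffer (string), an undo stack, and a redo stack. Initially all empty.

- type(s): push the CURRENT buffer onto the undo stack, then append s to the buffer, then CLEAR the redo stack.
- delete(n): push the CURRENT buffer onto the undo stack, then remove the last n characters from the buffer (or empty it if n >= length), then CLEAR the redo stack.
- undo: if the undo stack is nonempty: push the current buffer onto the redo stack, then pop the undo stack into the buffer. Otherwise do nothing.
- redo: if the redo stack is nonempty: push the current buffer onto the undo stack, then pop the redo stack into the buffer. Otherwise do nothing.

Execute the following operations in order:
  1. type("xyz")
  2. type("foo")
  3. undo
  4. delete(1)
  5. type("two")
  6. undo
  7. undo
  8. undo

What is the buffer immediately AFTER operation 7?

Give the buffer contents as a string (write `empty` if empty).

After op 1 (type): buf='xyz' undo_depth=1 redo_depth=0
After op 2 (type): buf='xyzfoo' undo_depth=2 redo_depth=0
After op 3 (undo): buf='xyz' undo_depth=1 redo_depth=1
After op 4 (delete): buf='xy' undo_depth=2 redo_depth=0
After op 5 (type): buf='xytwo' undo_depth=3 redo_depth=0
After op 6 (undo): buf='xy' undo_depth=2 redo_depth=1
After op 7 (undo): buf='xyz' undo_depth=1 redo_depth=2

Answer: xyz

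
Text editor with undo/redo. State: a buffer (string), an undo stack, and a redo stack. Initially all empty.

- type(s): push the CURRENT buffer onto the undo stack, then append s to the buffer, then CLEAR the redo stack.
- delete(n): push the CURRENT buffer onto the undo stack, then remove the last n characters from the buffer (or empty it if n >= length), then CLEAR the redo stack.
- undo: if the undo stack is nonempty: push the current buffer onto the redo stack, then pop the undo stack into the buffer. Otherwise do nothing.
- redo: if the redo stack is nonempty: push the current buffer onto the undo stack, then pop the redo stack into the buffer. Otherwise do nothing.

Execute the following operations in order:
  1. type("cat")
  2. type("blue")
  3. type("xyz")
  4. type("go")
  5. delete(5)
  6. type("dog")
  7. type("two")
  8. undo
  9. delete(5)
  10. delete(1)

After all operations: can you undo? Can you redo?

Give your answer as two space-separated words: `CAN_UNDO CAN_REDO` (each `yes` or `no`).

After op 1 (type): buf='cat' undo_depth=1 redo_depth=0
After op 2 (type): buf='catblue' undo_depth=2 redo_depth=0
After op 3 (type): buf='catbluexyz' undo_depth=3 redo_depth=0
After op 4 (type): buf='catbluexyzgo' undo_depth=4 redo_depth=0
After op 5 (delete): buf='catblue' undo_depth=5 redo_depth=0
After op 6 (type): buf='catbluedog' undo_depth=6 redo_depth=0
After op 7 (type): buf='catbluedogtwo' undo_depth=7 redo_depth=0
After op 8 (undo): buf='catbluedog' undo_depth=6 redo_depth=1
After op 9 (delete): buf='catbl' undo_depth=7 redo_depth=0
After op 10 (delete): buf='catb' undo_depth=8 redo_depth=0

Answer: yes no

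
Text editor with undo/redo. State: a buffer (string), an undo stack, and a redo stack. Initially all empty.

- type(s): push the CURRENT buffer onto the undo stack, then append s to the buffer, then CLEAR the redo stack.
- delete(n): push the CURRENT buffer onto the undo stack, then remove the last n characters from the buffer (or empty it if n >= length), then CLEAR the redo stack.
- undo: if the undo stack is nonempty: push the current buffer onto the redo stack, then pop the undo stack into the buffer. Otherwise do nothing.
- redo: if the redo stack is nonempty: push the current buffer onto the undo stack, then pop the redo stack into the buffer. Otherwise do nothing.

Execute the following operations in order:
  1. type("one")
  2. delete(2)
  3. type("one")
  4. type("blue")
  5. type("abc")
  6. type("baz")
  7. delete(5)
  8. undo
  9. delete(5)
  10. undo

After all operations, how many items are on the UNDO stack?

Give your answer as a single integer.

After op 1 (type): buf='one' undo_depth=1 redo_depth=0
After op 2 (delete): buf='o' undo_depth=2 redo_depth=0
After op 3 (type): buf='oone' undo_depth=3 redo_depth=0
After op 4 (type): buf='ooneblue' undo_depth=4 redo_depth=0
After op 5 (type): buf='ooneblueabc' undo_depth=5 redo_depth=0
After op 6 (type): buf='ooneblueabcbaz' undo_depth=6 redo_depth=0
After op 7 (delete): buf='oonebluea' undo_depth=7 redo_depth=0
After op 8 (undo): buf='ooneblueabcbaz' undo_depth=6 redo_depth=1
After op 9 (delete): buf='oonebluea' undo_depth=7 redo_depth=0
After op 10 (undo): buf='ooneblueabcbaz' undo_depth=6 redo_depth=1

Answer: 6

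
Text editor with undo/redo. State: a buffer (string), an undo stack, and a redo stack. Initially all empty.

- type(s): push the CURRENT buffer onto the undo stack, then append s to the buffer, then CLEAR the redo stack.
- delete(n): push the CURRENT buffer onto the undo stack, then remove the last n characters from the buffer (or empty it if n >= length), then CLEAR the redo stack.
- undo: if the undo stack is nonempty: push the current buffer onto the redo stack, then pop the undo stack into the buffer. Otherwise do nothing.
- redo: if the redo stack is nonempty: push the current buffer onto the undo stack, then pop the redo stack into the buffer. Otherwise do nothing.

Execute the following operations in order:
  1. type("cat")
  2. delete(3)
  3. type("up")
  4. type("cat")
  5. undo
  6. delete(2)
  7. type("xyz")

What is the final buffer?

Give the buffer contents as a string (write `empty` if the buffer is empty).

Answer: xyz

Derivation:
After op 1 (type): buf='cat' undo_depth=1 redo_depth=0
After op 2 (delete): buf='(empty)' undo_depth=2 redo_depth=0
After op 3 (type): buf='up' undo_depth=3 redo_depth=0
After op 4 (type): buf='upcat' undo_depth=4 redo_depth=0
After op 5 (undo): buf='up' undo_depth=3 redo_depth=1
After op 6 (delete): buf='(empty)' undo_depth=4 redo_depth=0
After op 7 (type): buf='xyz' undo_depth=5 redo_depth=0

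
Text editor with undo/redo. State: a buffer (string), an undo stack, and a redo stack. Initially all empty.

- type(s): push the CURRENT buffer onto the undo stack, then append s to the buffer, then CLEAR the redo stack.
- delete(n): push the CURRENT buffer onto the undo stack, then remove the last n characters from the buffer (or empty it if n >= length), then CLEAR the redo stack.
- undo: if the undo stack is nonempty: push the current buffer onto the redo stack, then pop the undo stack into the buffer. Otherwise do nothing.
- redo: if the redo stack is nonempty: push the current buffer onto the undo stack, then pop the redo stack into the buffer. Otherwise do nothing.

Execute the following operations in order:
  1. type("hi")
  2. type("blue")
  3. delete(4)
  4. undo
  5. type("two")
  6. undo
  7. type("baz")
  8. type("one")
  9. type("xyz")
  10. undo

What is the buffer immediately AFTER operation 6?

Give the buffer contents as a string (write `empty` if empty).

Answer: hiblue

Derivation:
After op 1 (type): buf='hi' undo_depth=1 redo_depth=0
After op 2 (type): buf='hiblue' undo_depth=2 redo_depth=0
After op 3 (delete): buf='hi' undo_depth=3 redo_depth=0
After op 4 (undo): buf='hiblue' undo_depth=2 redo_depth=1
After op 5 (type): buf='hibluetwo' undo_depth=3 redo_depth=0
After op 6 (undo): buf='hiblue' undo_depth=2 redo_depth=1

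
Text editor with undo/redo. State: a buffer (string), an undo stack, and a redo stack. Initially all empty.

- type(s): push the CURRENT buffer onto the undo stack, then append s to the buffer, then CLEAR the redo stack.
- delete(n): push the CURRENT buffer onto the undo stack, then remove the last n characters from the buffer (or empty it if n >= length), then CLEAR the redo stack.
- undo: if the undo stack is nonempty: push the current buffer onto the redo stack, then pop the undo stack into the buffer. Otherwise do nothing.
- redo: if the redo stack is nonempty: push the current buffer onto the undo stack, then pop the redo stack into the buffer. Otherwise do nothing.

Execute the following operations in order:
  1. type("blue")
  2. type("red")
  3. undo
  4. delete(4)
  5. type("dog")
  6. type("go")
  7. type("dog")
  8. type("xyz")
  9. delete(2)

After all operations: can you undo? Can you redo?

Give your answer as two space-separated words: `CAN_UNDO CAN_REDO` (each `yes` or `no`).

After op 1 (type): buf='blue' undo_depth=1 redo_depth=0
After op 2 (type): buf='bluered' undo_depth=2 redo_depth=0
After op 3 (undo): buf='blue' undo_depth=1 redo_depth=1
After op 4 (delete): buf='(empty)' undo_depth=2 redo_depth=0
After op 5 (type): buf='dog' undo_depth=3 redo_depth=0
After op 6 (type): buf='doggo' undo_depth=4 redo_depth=0
After op 7 (type): buf='doggodog' undo_depth=5 redo_depth=0
After op 8 (type): buf='doggodogxyz' undo_depth=6 redo_depth=0
After op 9 (delete): buf='doggodogx' undo_depth=7 redo_depth=0

Answer: yes no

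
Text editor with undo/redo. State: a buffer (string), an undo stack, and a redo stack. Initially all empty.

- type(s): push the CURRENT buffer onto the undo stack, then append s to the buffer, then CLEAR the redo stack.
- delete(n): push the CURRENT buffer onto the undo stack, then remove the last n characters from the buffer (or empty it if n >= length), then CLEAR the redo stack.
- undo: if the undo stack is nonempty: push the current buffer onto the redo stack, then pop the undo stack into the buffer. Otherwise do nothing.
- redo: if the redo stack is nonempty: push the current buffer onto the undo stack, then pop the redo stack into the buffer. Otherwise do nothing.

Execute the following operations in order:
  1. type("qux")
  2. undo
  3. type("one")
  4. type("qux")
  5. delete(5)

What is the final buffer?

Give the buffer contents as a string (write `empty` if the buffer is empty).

Answer: o

Derivation:
After op 1 (type): buf='qux' undo_depth=1 redo_depth=0
After op 2 (undo): buf='(empty)' undo_depth=0 redo_depth=1
After op 3 (type): buf='one' undo_depth=1 redo_depth=0
After op 4 (type): buf='onequx' undo_depth=2 redo_depth=0
After op 5 (delete): buf='o' undo_depth=3 redo_depth=0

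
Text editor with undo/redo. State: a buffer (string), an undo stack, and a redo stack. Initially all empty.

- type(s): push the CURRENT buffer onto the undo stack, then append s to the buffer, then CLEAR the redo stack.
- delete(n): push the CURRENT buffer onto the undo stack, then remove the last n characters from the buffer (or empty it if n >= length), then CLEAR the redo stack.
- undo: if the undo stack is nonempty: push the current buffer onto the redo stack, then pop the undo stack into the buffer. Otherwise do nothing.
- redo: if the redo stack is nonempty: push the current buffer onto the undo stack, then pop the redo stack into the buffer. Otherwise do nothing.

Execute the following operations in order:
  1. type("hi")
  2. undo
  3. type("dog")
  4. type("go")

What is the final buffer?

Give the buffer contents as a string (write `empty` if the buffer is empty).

Answer: doggo

Derivation:
After op 1 (type): buf='hi' undo_depth=1 redo_depth=0
After op 2 (undo): buf='(empty)' undo_depth=0 redo_depth=1
After op 3 (type): buf='dog' undo_depth=1 redo_depth=0
After op 4 (type): buf='doggo' undo_depth=2 redo_depth=0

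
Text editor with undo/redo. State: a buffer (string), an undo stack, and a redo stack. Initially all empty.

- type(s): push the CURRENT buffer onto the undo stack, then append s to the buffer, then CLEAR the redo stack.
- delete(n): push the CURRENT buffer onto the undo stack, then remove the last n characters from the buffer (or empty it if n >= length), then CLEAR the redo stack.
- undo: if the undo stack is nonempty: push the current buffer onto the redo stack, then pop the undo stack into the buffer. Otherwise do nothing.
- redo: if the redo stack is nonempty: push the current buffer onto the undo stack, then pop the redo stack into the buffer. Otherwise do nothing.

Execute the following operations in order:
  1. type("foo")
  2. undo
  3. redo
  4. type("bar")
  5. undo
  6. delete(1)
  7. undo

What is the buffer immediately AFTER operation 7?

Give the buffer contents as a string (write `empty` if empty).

Answer: foo

Derivation:
After op 1 (type): buf='foo' undo_depth=1 redo_depth=0
After op 2 (undo): buf='(empty)' undo_depth=0 redo_depth=1
After op 3 (redo): buf='foo' undo_depth=1 redo_depth=0
After op 4 (type): buf='foobar' undo_depth=2 redo_depth=0
After op 5 (undo): buf='foo' undo_depth=1 redo_depth=1
After op 6 (delete): buf='fo' undo_depth=2 redo_depth=0
After op 7 (undo): buf='foo' undo_depth=1 redo_depth=1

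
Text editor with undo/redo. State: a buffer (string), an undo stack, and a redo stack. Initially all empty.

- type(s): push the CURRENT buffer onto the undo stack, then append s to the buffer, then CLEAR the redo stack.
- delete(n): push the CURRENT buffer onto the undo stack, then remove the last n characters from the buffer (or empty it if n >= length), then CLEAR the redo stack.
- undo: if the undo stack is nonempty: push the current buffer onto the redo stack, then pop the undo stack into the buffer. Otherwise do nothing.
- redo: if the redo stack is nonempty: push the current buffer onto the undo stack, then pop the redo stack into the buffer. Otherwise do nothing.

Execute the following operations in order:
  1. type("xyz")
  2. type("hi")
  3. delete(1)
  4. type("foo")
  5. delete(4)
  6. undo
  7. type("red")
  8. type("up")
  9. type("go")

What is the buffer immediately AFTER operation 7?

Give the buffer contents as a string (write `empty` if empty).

After op 1 (type): buf='xyz' undo_depth=1 redo_depth=0
After op 2 (type): buf='xyzhi' undo_depth=2 redo_depth=0
After op 3 (delete): buf='xyzh' undo_depth=3 redo_depth=0
After op 4 (type): buf='xyzhfoo' undo_depth=4 redo_depth=0
After op 5 (delete): buf='xyz' undo_depth=5 redo_depth=0
After op 6 (undo): buf='xyzhfoo' undo_depth=4 redo_depth=1
After op 7 (type): buf='xyzhfoored' undo_depth=5 redo_depth=0

Answer: xyzhfoored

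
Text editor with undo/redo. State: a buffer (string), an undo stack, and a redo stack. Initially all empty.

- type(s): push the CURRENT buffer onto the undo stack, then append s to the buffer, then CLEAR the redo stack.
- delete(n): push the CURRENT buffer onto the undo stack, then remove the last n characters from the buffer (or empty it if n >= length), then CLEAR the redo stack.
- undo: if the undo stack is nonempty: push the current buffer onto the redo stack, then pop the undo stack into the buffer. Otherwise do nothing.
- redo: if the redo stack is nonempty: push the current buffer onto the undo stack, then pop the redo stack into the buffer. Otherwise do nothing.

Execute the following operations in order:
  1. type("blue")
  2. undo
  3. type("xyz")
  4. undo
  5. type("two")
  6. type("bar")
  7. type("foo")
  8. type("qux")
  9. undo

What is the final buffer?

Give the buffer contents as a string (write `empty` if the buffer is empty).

Answer: twobarfoo

Derivation:
After op 1 (type): buf='blue' undo_depth=1 redo_depth=0
After op 2 (undo): buf='(empty)' undo_depth=0 redo_depth=1
After op 3 (type): buf='xyz' undo_depth=1 redo_depth=0
After op 4 (undo): buf='(empty)' undo_depth=0 redo_depth=1
After op 5 (type): buf='two' undo_depth=1 redo_depth=0
After op 6 (type): buf='twobar' undo_depth=2 redo_depth=0
After op 7 (type): buf='twobarfoo' undo_depth=3 redo_depth=0
After op 8 (type): buf='twobarfooqux' undo_depth=4 redo_depth=0
After op 9 (undo): buf='twobarfoo' undo_depth=3 redo_depth=1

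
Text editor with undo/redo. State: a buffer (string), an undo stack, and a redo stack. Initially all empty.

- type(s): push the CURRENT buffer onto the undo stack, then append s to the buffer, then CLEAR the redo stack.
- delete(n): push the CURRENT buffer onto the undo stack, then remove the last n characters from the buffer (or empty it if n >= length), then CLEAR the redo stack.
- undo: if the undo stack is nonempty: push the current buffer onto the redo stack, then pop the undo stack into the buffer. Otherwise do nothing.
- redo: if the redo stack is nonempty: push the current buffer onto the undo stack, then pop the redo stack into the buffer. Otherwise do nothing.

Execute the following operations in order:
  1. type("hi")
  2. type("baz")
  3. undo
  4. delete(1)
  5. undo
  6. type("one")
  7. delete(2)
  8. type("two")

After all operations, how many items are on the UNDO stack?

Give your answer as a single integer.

After op 1 (type): buf='hi' undo_depth=1 redo_depth=0
After op 2 (type): buf='hibaz' undo_depth=2 redo_depth=0
After op 3 (undo): buf='hi' undo_depth=1 redo_depth=1
After op 4 (delete): buf='h' undo_depth=2 redo_depth=0
After op 5 (undo): buf='hi' undo_depth=1 redo_depth=1
After op 6 (type): buf='hione' undo_depth=2 redo_depth=0
After op 7 (delete): buf='hio' undo_depth=3 redo_depth=0
After op 8 (type): buf='hiotwo' undo_depth=4 redo_depth=0

Answer: 4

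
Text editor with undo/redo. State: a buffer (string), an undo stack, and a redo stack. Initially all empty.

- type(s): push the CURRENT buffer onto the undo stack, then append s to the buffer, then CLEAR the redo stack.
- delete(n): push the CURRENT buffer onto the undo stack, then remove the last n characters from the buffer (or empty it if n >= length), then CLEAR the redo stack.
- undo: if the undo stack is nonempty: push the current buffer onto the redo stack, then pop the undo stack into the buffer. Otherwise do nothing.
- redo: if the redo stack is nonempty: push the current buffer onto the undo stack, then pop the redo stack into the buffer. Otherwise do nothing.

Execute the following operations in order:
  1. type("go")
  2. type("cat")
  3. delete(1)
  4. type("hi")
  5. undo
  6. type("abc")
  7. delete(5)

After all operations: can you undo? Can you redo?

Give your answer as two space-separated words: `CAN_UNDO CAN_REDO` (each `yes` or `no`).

After op 1 (type): buf='go' undo_depth=1 redo_depth=0
After op 2 (type): buf='gocat' undo_depth=2 redo_depth=0
After op 3 (delete): buf='goca' undo_depth=3 redo_depth=0
After op 4 (type): buf='gocahi' undo_depth=4 redo_depth=0
After op 5 (undo): buf='goca' undo_depth=3 redo_depth=1
After op 6 (type): buf='gocaabc' undo_depth=4 redo_depth=0
After op 7 (delete): buf='go' undo_depth=5 redo_depth=0

Answer: yes no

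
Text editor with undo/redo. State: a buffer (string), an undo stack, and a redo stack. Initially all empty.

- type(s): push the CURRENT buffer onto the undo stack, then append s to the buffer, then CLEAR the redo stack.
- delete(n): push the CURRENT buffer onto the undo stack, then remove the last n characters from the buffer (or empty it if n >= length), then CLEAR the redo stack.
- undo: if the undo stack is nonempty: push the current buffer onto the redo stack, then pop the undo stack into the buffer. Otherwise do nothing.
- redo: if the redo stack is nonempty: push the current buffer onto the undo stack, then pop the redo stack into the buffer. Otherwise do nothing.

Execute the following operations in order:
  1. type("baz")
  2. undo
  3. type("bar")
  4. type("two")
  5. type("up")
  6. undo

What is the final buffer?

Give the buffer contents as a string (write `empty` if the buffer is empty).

After op 1 (type): buf='baz' undo_depth=1 redo_depth=0
After op 2 (undo): buf='(empty)' undo_depth=0 redo_depth=1
After op 3 (type): buf='bar' undo_depth=1 redo_depth=0
After op 4 (type): buf='bartwo' undo_depth=2 redo_depth=0
After op 5 (type): buf='bartwoup' undo_depth=3 redo_depth=0
After op 6 (undo): buf='bartwo' undo_depth=2 redo_depth=1

Answer: bartwo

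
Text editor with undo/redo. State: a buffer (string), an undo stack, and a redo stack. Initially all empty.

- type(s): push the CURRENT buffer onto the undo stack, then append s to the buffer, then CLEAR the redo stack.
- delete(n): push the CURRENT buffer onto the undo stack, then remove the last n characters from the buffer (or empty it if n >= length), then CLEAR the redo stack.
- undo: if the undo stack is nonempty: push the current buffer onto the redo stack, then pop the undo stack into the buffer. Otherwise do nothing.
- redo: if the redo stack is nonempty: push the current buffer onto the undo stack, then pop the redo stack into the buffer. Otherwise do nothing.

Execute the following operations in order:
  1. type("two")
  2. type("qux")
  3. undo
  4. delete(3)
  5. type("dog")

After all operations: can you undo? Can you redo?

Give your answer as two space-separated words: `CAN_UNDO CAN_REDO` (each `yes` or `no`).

After op 1 (type): buf='two' undo_depth=1 redo_depth=0
After op 2 (type): buf='twoqux' undo_depth=2 redo_depth=0
After op 3 (undo): buf='two' undo_depth=1 redo_depth=1
After op 4 (delete): buf='(empty)' undo_depth=2 redo_depth=0
After op 5 (type): buf='dog' undo_depth=3 redo_depth=0

Answer: yes no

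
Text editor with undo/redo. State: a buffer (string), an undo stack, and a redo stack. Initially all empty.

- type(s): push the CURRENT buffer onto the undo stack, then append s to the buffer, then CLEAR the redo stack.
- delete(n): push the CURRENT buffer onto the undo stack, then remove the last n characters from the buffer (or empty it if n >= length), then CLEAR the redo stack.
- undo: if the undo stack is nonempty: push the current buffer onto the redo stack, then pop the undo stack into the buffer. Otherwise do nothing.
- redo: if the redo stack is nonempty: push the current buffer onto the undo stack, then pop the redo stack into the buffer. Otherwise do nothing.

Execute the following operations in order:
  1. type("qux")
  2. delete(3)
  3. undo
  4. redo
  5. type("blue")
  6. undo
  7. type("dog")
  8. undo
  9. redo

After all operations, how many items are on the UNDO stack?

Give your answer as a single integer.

After op 1 (type): buf='qux' undo_depth=1 redo_depth=0
After op 2 (delete): buf='(empty)' undo_depth=2 redo_depth=0
After op 3 (undo): buf='qux' undo_depth=1 redo_depth=1
After op 4 (redo): buf='(empty)' undo_depth=2 redo_depth=0
After op 5 (type): buf='blue' undo_depth=3 redo_depth=0
After op 6 (undo): buf='(empty)' undo_depth=2 redo_depth=1
After op 7 (type): buf='dog' undo_depth=3 redo_depth=0
After op 8 (undo): buf='(empty)' undo_depth=2 redo_depth=1
After op 9 (redo): buf='dog' undo_depth=3 redo_depth=0

Answer: 3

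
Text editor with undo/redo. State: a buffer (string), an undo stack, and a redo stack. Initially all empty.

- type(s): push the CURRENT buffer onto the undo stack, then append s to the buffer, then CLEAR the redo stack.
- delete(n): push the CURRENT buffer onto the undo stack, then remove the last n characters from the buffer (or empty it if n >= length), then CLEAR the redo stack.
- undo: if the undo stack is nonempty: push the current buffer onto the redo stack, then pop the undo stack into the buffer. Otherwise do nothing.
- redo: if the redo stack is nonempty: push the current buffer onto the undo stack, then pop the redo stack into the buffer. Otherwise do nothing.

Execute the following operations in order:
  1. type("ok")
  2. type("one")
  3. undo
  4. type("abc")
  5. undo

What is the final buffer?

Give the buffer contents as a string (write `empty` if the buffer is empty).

Answer: ok

Derivation:
After op 1 (type): buf='ok' undo_depth=1 redo_depth=0
After op 2 (type): buf='okone' undo_depth=2 redo_depth=0
After op 3 (undo): buf='ok' undo_depth=1 redo_depth=1
After op 4 (type): buf='okabc' undo_depth=2 redo_depth=0
After op 5 (undo): buf='ok' undo_depth=1 redo_depth=1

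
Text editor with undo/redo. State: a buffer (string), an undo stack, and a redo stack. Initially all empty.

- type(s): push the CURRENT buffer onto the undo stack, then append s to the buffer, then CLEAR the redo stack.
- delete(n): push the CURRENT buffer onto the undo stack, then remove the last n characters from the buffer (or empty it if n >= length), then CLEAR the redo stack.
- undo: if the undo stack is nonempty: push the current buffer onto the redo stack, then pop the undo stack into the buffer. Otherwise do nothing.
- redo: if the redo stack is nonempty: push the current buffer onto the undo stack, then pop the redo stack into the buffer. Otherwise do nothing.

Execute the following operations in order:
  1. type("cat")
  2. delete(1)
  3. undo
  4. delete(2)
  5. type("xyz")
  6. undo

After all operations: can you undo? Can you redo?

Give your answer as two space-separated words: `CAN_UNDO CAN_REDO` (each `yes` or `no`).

Answer: yes yes

Derivation:
After op 1 (type): buf='cat' undo_depth=1 redo_depth=0
After op 2 (delete): buf='ca' undo_depth=2 redo_depth=0
After op 3 (undo): buf='cat' undo_depth=1 redo_depth=1
After op 4 (delete): buf='c' undo_depth=2 redo_depth=0
After op 5 (type): buf='cxyz' undo_depth=3 redo_depth=0
After op 6 (undo): buf='c' undo_depth=2 redo_depth=1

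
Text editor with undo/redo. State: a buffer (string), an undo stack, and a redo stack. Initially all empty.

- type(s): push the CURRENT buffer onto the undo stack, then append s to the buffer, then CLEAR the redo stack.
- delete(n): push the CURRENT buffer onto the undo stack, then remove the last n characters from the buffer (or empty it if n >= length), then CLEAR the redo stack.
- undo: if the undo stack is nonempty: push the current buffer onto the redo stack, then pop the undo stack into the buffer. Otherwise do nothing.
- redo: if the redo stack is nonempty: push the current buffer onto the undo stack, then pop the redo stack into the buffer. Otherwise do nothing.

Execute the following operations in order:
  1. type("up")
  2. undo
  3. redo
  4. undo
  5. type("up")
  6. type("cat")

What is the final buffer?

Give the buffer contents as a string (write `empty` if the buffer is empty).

Answer: upcat

Derivation:
After op 1 (type): buf='up' undo_depth=1 redo_depth=0
After op 2 (undo): buf='(empty)' undo_depth=0 redo_depth=1
After op 3 (redo): buf='up' undo_depth=1 redo_depth=0
After op 4 (undo): buf='(empty)' undo_depth=0 redo_depth=1
After op 5 (type): buf='up' undo_depth=1 redo_depth=0
After op 6 (type): buf='upcat' undo_depth=2 redo_depth=0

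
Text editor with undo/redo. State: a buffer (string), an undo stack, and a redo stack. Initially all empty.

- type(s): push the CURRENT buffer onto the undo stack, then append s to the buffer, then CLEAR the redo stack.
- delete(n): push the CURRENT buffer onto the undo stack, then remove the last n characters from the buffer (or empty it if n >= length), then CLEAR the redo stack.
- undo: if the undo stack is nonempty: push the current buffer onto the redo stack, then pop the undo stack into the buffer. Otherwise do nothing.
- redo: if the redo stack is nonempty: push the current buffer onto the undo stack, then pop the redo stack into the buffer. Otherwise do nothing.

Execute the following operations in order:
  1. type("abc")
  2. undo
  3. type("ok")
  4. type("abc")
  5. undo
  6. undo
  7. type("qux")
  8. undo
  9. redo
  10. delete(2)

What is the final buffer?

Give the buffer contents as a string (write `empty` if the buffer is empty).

After op 1 (type): buf='abc' undo_depth=1 redo_depth=0
After op 2 (undo): buf='(empty)' undo_depth=0 redo_depth=1
After op 3 (type): buf='ok' undo_depth=1 redo_depth=0
After op 4 (type): buf='okabc' undo_depth=2 redo_depth=0
After op 5 (undo): buf='ok' undo_depth=1 redo_depth=1
After op 6 (undo): buf='(empty)' undo_depth=0 redo_depth=2
After op 7 (type): buf='qux' undo_depth=1 redo_depth=0
After op 8 (undo): buf='(empty)' undo_depth=0 redo_depth=1
After op 9 (redo): buf='qux' undo_depth=1 redo_depth=0
After op 10 (delete): buf='q' undo_depth=2 redo_depth=0

Answer: q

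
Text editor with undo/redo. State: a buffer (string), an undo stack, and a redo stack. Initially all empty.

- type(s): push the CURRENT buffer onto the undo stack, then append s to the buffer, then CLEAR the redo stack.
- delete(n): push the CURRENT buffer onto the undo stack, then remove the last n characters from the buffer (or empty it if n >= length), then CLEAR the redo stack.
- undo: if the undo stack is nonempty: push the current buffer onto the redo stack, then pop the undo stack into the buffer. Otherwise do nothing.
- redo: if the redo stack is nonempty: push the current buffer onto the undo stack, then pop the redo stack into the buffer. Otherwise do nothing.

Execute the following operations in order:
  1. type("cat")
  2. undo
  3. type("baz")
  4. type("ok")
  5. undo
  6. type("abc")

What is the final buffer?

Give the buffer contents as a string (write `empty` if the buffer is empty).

Answer: bazabc

Derivation:
After op 1 (type): buf='cat' undo_depth=1 redo_depth=0
After op 2 (undo): buf='(empty)' undo_depth=0 redo_depth=1
After op 3 (type): buf='baz' undo_depth=1 redo_depth=0
After op 4 (type): buf='bazok' undo_depth=2 redo_depth=0
After op 5 (undo): buf='baz' undo_depth=1 redo_depth=1
After op 6 (type): buf='bazabc' undo_depth=2 redo_depth=0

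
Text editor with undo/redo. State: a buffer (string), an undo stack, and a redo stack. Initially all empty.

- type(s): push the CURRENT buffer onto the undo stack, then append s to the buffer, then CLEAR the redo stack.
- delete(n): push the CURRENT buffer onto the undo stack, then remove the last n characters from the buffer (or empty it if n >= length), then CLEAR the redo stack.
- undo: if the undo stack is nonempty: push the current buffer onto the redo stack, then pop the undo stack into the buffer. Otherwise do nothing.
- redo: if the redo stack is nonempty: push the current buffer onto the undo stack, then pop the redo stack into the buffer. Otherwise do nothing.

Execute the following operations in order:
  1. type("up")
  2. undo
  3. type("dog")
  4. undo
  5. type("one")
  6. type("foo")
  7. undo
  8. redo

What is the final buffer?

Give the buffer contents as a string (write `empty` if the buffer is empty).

After op 1 (type): buf='up' undo_depth=1 redo_depth=0
After op 2 (undo): buf='(empty)' undo_depth=0 redo_depth=1
After op 3 (type): buf='dog' undo_depth=1 redo_depth=0
After op 4 (undo): buf='(empty)' undo_depth=0 redo_depth=1
After op 5 (type): buf='one' undo_depth=1 redo_depth=0
After op 6 (type): buf='onefoo' undo_depth=2 redo_depth=0
After op 7 (undo): buf='one' undo_depth=1 redo_depth=1
After op 8 (redo): buf='onefoo' undo_depth=2 redo_depth=0

Answer: onefoo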